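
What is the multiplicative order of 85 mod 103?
102

103 is prime, so ord(85) divides φ(103) = 102.
Divisors of 102: 1, 2, 3, 6, 17, 34, 51, 102.
Repeated squaring: 85^1 ≡ 85, 85^2 ≡ 15, 85^4 ≡ 19, 85^8 ≡ 52, 85^16 ≡ 26, 85^32 ≡ 58, 85^64 ≡ 68 (mod 103).
Test 85^d mod 103 for each divisor d in increasing order:
85^1 ≡ 85
85^2 ≡ 15
85^3 = 85^2·85^1 ≡ 39
85^6 = 85^4·85^2 ≡ 79
85^17 = 85^16·85^1 ≡ 47
85^34 = 85^32·85^2 ≡ 46
85^51 = 85^32·85^16·85^2·85^1 ≡ 102
85^102 = 85^64·85^32·85^4·85^2 ≡ 1  ← first divisor giving 1
The order is 102.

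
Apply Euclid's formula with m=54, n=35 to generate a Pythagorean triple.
(1691, 3780, 4141)

Euclid's formula: a = m² - n², b = 2mn, c = m² + n²
m = 54, n = 35
a = 54² - 35² = 2916 - 1225 = 1691
b = 2 × 54 × 35 = 3780
c = 54² + 35² = 2916 + 1225 = 4141
Verification: 1691² + 3780² = 2859481 + 14288400 = 17147881 = 4141² ✓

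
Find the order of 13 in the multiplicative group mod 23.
11

23 is prime, so ord(13) divides φ(23) = 22.
Divisors of 22: 1, 2, 11, 22.
Repeated squaring: 13^1 ≡ 13, 13^2 ≡ 8, 13^4 ≡ 18, 13^8 ≡ 2, 13^16 ≡ 4 (mod 23).
Test 13^d mod 23 for each divisor d in increasing order:
13^1 ≡ 13
13^2 ≡ 8
13^11 = 13^8·13^2·13^1 ≡ 1  ← first divisor giving 1
The order is 11.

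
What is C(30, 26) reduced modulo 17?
1

Using Lucas' theorem:
Write n=30 and k=26 in base 17:
n in base 17: [1, 13]
k in base 17: [1, 9]
C(30,26) mod 17 = ∏ C(n_i, k_i) mod 17
Digit binomials (mod 17): C(1,1) = 1; C(13,9) = 715 ≡ 1
Product: 1 × 1 = 1 ≡ 1 (mod 17)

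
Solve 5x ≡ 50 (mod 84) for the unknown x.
x ≡ 10 (mod 84)

gcd(5, 84) = 1, which divides 50, so solutions exist.
Find 5^(-1) mod 84 by the extended Euclidean algorithm:
84 = 16 × 5 + 4  ⟹  4 = (1)·84 + (-16)·5
5 = 1 × 4 + 1  ⟹  1 = (-1)·84 + (17)·5
So (17)·5 ≡ 1 (mod 84), i.e. 5^(-1) ≡ 17 (mod 84).
x ≡ 17 × 50 = 850 ≡ 10 (mod 84).
Check: 5 × 10 = 50 ≡ 50 (mod 84).
Unique solution: x ≡ 10 (mod 84)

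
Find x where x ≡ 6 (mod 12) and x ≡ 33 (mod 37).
366

Using Chinese Remainder Theorem:
M = 12 × 37 = 444
M1 = 37, M2 = 12
y1 = 37^(-1) mod 12 = 1
y2 = 12^(-1) mod 37 = 34
x = (6×37×1 + 33×12×34) mod 444 = 366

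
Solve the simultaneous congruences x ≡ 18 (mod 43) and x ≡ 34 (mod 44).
1222

Using Chinese Remainder Theorem:
M = 43 × 44 = 1892
M1 = 44, M2 = 43
y1 = 44^(-1) mod 43 = 1
y2 = 43^(-1) mod 44 = 43
x = (18×44×1 + 34×43×43) mod 1892 = 1222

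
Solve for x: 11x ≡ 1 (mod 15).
11

gcd(11, 15) = 1, so the inverse exists.
Extended Euclidean algorithm on (15, 11):
15 = 1 × 11 + 4  ⟹  4 = (1)·15 + (-1)·11
11 = 2 × 4 + 3  ⟹  3 = (-2)·15 + (3)·11
4 = 1 × 3 + 1  ⟹  1 = (3)·15 + (-4)·11
So (-4)·11 ≡ 1 (mod 15), i.e. 11^(-1) ≡ -4 ≡ 11 (mod 15).
Check: 11 × 11 = 121 ≡ 1 (mod 15)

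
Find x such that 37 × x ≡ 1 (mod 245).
53

gcd(37, 245) = 1, so the inverse exists.
Extended Euclidean algorithm on (245, 37):
245 = 6 × 37 + 23  ⟹  23 = (1)·245 + (-6)·37
37 = 1 × 23 + 14  ⟹  14 = (-1)·245 + (7)·37
23 = 1 × 14 + 9  ⟹  9 = (2)·245 + (-13)·37
14 = 1 × 9 + 5  ⟹  5 = (-3)·245 + (20)·37
9 = 1 × 5 + 4  ⟹  4 = (5)·245 + (-33)·37
5 = 1 × 4 + 1  ⟹  1 = (-8)·245 + (53)·37
So (53)·37 ≡ 1 (mod 245), i.e. 37^(-1) ≡ 53 (mod 245).
Check: 37 × 53 = 1961 ≡ 1 (mod 245)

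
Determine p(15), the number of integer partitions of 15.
176

p(n) counts ways to write n as a sum of positive integers (order ignored).
Euler's pentagonal recurrence: p(k) = p(k-1) + p(k-2) - p(k-5) - p(k-7) + p(k-12) + p(k-15) - ... (offsets j(3j∓1)/2, signs ++--, p(0)=1, p(<0)=0).
DP table for k = 0..14: p(0)=1, p(1)=1, p(2)=2, p(3)=3, p(4)=5, p(5)=7, p(6)=11, p(7)=15, p(8)=22, p(9)=30, p(10)=42, p(11)=56, p(12)=77, p(13)=101, p(14)=135.
Final step: p(15) = p(14) + p(13) - p(10) - p(8) + p(3) + p(0)
= 135 + 101 - 42 - 22 + 3 + 1
= 176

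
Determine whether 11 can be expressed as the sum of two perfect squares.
Not possible

Factorization: 11 = 11
By Fermat: n is sum of two squares iff every prime p ≡ 3 (mod 4) appears to even power.
Prime(s) ≡ 3 (mod 4) with odd exponent: [(11, 1)]
Therefore 11 cannot be expressed as a² + b².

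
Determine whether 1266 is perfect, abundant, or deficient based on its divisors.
abundant

Proper divisors of 1266: sum = 1 + 2 + 3 + 6 + 211 + 422 + 633 = 1278
Since 1278 > 1266, 1266 is abundant.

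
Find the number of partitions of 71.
4697205

p(n) counts ways to write n as a sum of positive integers (order ignored).
Euler's pentagonal recurrence: p(k) = p(k-1) + p(k-2) - p(k-5) - p(k-7) + p(k-12) + p(k-15) - ... (offsets j(3j∓1)/2, signs ++--, p(0)=1, p(<0)=0).
DP table for k = 0..70: p(0)=1, p(1)=1, p(2)=2, p(3)=3, p(4)=5, p(5)=7, p(6)=11, p(7)=15, p(8)=22, p(9)=30, p(10)=42, p(11)=56, p(12)=77, p(13)=101, p(14)=135, p(15)=176, p(16)=231, p(17)=297, p(18)=385, p(19)=490, p(20)=627, p(21)=792, p(22)=1002, p(23)=1255, p(24)=1575, p(25)=1958, p(26)=2436, p(27)=3010, p(28)=3718, p(29)=4565, p(30)=5604, p(31)=6842, p(32)=8349, p(33)=10143, p(34)=12310, p(35)=14883, p(36)=17977, p(37)=21637, p(38)=26015, p(39)=31185, p(40)=37338, p(41)=44583, p(42)=53174, p(43)=63261, p(44)=75175, p(45)=89134, p(46)=105558, p(47)=124754, p(48)=147273, p(49)=173525, p(50)=204226, p(51)=239943, p(52)=281589, p(53)=329931, p(54)=386155, p(55)=451276, p(56)=526823, p(57)=614154, p(58)=715220, p(59)=831820, p(60)=966467, p(61)=1121505, p(62)=1300156, p(63)=1505499, p(64)=1741630, p(65)=2012558, p(66)=2323520, p(67)=2679689, p(68)=3087735, p(69)=3554345, p(70)=4087968.
Final step: p(71) = p(70) + p(69) - p(66) - p(64) + p(59) + p(56) - p(49) - p(45) + p(36) + p(31) - p(20) - p(14) + p(1)
= 4087968 + 3554345 - 2323520 - 1741630 + 831820 + 526823 - 173525 - 89134 + 17977 + 6842 - 627 - 135 + 1
= 4697205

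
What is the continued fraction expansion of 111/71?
[1; 1, 1, 3, 2, 4]

Euclidean algorithm steps:
111 = 1 × 71 + 40
71 = 1 × 40 + 31
40 = 1 × 31 + 9
31 = 3 × 9 + 4
9 = 2 × 4 + 1
4 = 4 × 1 + 0
Continued fraction: [1; 1, 1, 3, 2, 4]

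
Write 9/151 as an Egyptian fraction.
1/17 + 1/1284 + 1/3296028

Greedy algorithm:
9/151: ceiling(151/9) = 17, use 1/17
2/2567: ceiling(2567/2) = 1284, use 1/1284
1/3296028: ceiling(3296028/1) = 3296028, use 1/3296028
Result: 9/151 = 1/17 + 1/1284 + 1/3296028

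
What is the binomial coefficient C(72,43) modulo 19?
3

Using Lucas' theorem:
Write n=72 and k=43 in base 19:
n in base 19: [3, 15]
k in base 19: [2, 5]
C(72,43) mod 19 = ∏ C(n_i, k_i) mod 19
Digit binomials (mod 19): C(3,2) = 3; C(15,5) = 3003 ≡ 1
Product: 3 × 1 = 3 ≡ 3 (mod 19)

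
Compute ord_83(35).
82

83 is prime, so ord(35) divides φ(83) = 82.
Divisors of 82: 1, 2, 41, 82.
Repeated squaring: 35^1 ≡ 35, 35^2 ≡ 63, 35^4 ≡ 68, 35^8 ≡ 59, 35^16 ≡ 78, 35^32 ≡ 25, 35^64 ≡ 44 (mod 83).
Test 35^d mod 83 for each divisor d in increasing order:
35^1 ≡ 35
35^2 ≡ 63
35^41 = 35^32·35^8·35^1 ≡ 82
35^82 = 35^64·35^16·35^2 ≡ 1  ← first divisor giving 1
The order is 82.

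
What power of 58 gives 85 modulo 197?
12

Baby-step giant-step with step n = ⌈√197⌉ = 15.
Baby steps 58^j mod 197 (j:value) for j=0..14: 0:1, 1:58, 2:15, 3:82, 4:28, 5:48, 6:26, 7:129, 8:193, 9:162, 10:137, 11:66, 12:85, 13:5, 14:93.
h = 85 is already in the table at j=12, so x = 12.
Check: 58^12 ≡ 85 (mod 197).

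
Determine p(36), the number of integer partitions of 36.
17977

p(n) counts ways to write n as a sum of positive integers (order ignored).
Euler's pentagonal recurrence: p(k) = p(k-1) + p(k-2) - p(k-5) - p(k-7) + p(k-12) + p(k-15) - ... (offsets j(3j∓1)/2, signs ++--, p(0)=1, p(<0)=0).
DP table for k = 0..35: p(0)=1, p(1)=1, p(2)=2, p(3)=3, p(4)=5, p(5)=7, p(6)=11, p(7)=15, p(8)=22, p(9)=30, p(10)=42, p(11)=56, p(12)=77, p(13)=101, p(14)=135, p(15)=176, p(16)=231, p(17)=297, p(18)=385, p(19)=490, p(20)=627, p(21)=792, p(22)=1002, p(23)=1255, p(24)=1575, p(25)=1958, p(26)=2436, p(27)=3010, p(28)=3718, p(29)=4565, p(30)=5604, p(31)=6842, p(32)=8349, p(33)=10143, p(34)=12310, p(35)=14883.
Final step: p(36) = p(35) + p(34) - p(31) - p(29) + p(24) + p(21) - p(14) - p(10) + p(1)
= 14883 + 12310 - 6842 - 4565 + 1575 + 792 - 135 - 42 + 1
= 17977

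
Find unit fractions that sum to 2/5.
1/3 + 1/15

Greedy algorithm:
2/5: ceiling(5/2) = 3, use 1/3
1/15: ceiling(15/1) = 15, use 1/15
Result: 2/5 = 1/3 + 1/15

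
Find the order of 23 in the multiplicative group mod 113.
112

113 is prime, so ord(23) divides φ(113) = 112.
Divisors of 112: 1, 2, 4, 7, 8, 14, 16, 28, 56, 112.
Repeated squaring: 23^1 ≡ 23, 23^2 ≡ 77, 23^4 ≡ 53, 23^8 ≡ 97, 23^16 ≡ 30, 23^32 ≡ 109, 23^64 ≡ 16 (mod 113).
Test 23^d mod 113 for each divisor d in increasing order:
23^1 ≡ 23
23^2 ≡ 77
23^4 ≡ 53
23^7 = 23^4·23^2·23^1 ≡ 73
23^8 ≡ 97
23^14 = 23^8·23^4·23^2 ≡ 18
23^16 ≡ 30
23^28 = 23^16·23^8·23^4 ≡ 98
23^56 = 23^32·23^16·23^8 ≡ 112
23^112 = 23^64·23^32·23^16 ≡ 1  ← first divisor giving 1
The order is 112.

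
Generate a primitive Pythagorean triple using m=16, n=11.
(135, 352, 377)

Euclid's formula: a = m² - n², b = 2mn, c = m² + n²
m = 16, n = 11
a = 16² - 11² = 256 - 121 = 135
b = 2 × 16 × 11 = 352
c = 16² + 11² = 256 + 121 = 377
Verification: 135² + 352² = 18225 + 123904 = 142129 = 377² ✓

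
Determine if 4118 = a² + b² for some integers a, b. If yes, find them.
Not possible

Factorization: 4118 = 2 × 29 × 71
By Fermat: n is sum of two squares iff every prime p ≡ 3 (mod 4) appears to even power.
Prime(s) ≡ 3 (mod 4) with odd exponent: [(71, 1)]
Therefore 4118 cannot be expressed as a² + b².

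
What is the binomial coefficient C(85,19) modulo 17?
0

Using Lucas' theorem:
Write n=85 and k=19 in base 17:
n in base 17: [5, 0]
k in base 17: [1, 2]
C(85,19) mod 17 = ∏ C(n_i, k_i) mod 17
Digit binomials (mod 17): C(5,1) = 5; C(0,2) = 0 (k_i > n_i)
Product: 5 × 0 = 0 ≡ 0 (mod 17)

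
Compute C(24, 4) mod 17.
1

Using Lucas' theorem:
Write n=24 and k=4 in base 17:
n in base 17: [1, 7]
k in base 17: [0, 4]
C(24,4) mod 17 = ∏ C(n_i, k_i) mod 17
Digit binomials (mod 17): C(1,0) = 1; C(7,4) = 35 ≡ 1
Product: 1 × 1 = 1 ≡ 1 (mod 17)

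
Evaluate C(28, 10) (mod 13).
0

Using Lucas' theorem:
Write n=28 and k=10 in base 13:
n in base 13: [2, 2]
k in base 13: [0, 10]
C(28,10) mod 13 = ∏ C(n_i, k_i) mod 13
Digit binomials (mod 13): C(2,0) = 1; C(2,10) = 0 (k_i > n_i)
Product: 1 × 0 = 0 ≡ 0 (mod 13)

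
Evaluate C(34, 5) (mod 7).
6

Using Lucas' theorem:
Write n=34 and k=5 in base 7:
n in base 7: [4, 6]
k in base 7: [0, 5]
C(34,5) mod 7 = ∏ C(n_i, k_i) mod 7
Digit binomials (mod 7): C(4,0) = 1; C(6,5) = 6
Product: 1 × 6 = 6 ≡ 6 (mod 7)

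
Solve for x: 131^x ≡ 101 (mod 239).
210

Baby-step giant-step with step n = ⌈√239⌉ = 16.
Baby steps 131^j mod 239 (j:value) for j=0..15: 0:1, 1:131, 2:192, 3:57, 4:58, 5:189, 6:142, 7:199, 8:18, 9:207, 10:110, 11:70, 12:88, 13:56, 14:166, 15:236.
Giant-step multiplier: 131^(-16) ≡ 131^(238-16) = 131^222 ≡ 45 (mod 239).
Giant steps γ_i = 101·45^i mod 239: γ_0=101, γ_1=4, γ_2=180, γ_3=213, γ_4=25, γ_5=169, γ_6=196, γ_7=216, γ_8=160, γ_9=30, γ_10=155, γ_11=44, γ_12=68, γ_13=192 (in table at j=2).
x = i·n + j = 13·16 + 2 = 210.
Check: 131^210 ≡ 101 (mod 239).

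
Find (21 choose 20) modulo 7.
0

Using Lucas' theorem:
Write n=21 and k=20 in base 7:
n in base 7: [3, 0]
k in base 7: [2, 6]
C(21,20) mod 7 = ∏ C(n_i, k_i) mod 7
Digit binomials (mod 7): C(3,2) = 3; C(0,6) = 0 (k_i > n_i)
Product: 3 × 0 = 0 ≡ 0 (mod 7)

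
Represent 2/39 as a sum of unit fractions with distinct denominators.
1/20 + 1/780

Greedy algorithm:
2/39: ceiling(39/2) = 20, use 1/20
1/780: ceiling(780/1) = 780, use 1/780
Result: 2/39 = 1/20 + 1/780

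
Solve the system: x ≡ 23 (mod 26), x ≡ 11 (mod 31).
569

Using Chinese Remainder Theorem:
M = 26 × 31 = 806
M1 = 31, M2 = 26
y1 = 31^(-1) mod 26 = 21
y2 = 26^(-1) mod 31 = 6
x = (23×31×21 + 11×26×6) mod 806 = 569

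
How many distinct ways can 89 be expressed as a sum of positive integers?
49995925

p(n) counts ways to write n as a sum of positive integers (order ignored).
Euler's pentagonal recurrence: p(k) = p(k-1) + p(k-2) - p(k-5) - p(k-7) + p(k-12) + p(k-15) - ... (offsets j(3j∓1)/2, signs ++--, p(0)=1, p(<0)=0).
DP table for k = 0..88: p(0)=1, p(1)=1, p(2)=2, p(3)=3, p(4)=5, p(5)=7, p(6)=11, p(7)=15, p(8)=22, p(9)=30, p(10)=42, p(11)=56, p(12)=77, p(13)=101, p(14)=135, p(15)=176, p(16)=231, p(17)=297, p(18)=385, p(19)=490, p(20)=627, p(21)=792, p(22)=1002, p(23)=1255, p(24)=1575, p(25)=1958, p(26)=2436, p(27)=3010, p(28)=3718, p(29)=4565, p(30)=5604, p(31)=6842, p(32)=8349, p(33)=10143, p(34)=12310, p(35)=14883, p(36)=17977, p(37)=21637, p(38)=26015, p(39)=31185, p(40)=37338, p(41)=44583, p(42)=53174, p(43)=63261, p(44)=75175, p(45)=89134, p(46)=105558, p(47)=124754, p(48)=147273, p(49)=173525, p(50)=204226, p(51)=239943, p(52)=281589, p(53)=329931, p(54)=386155, p(55)=451276, p(56)=526823, p(57)=614154, p(58)=715220, p(59)=831820, p(60)=966467, p(61)=1121505, p(62)=1300156, p(63)=1505499, p(64)=1741630, p(65)=2012558, p(66)=2323520, p(67)=2679689, p(68)=3087735, p(69)=3554345, p(70)=4087968, p(71)=4697205, p(72)=5392783, p(73)=6185689, p(74)=7089500, p(75)=8118264, p(76)=9289091, p(77)=10619863, p(78)=12132164, p(79)=13848650, p(80)=15796476, p(81)=18004327, p(82)=20506255, p(83)=23338469, p(84)=26543660, p(85)=30167357, p(86)=34262962, p(87)=38887673, p(88)=44108109.
Final step: p(89) = p(88) + p(87) - p(84) - p(82) + p(77) + p(74) - p(67) - p(63) + p(54) + p(49) - p(38) - p(32) + p(19) + p(12)
= 44108109 + 38887673 - 26543660 - 20506255 + 10619863 + 7089500 - 2679689 - 1505499 + 386155 + 173525 - 26015 - 8349 + 490 + 77
= 49995925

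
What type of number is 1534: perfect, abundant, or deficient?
deficient

Proper divisors of 1534: sum = 1 + 2 + 13 + 26 + 59 + 118 + 767 = 986
Since 986 < 1534, 1534 is deficient.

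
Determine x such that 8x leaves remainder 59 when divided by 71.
x ≡ 34 (mod 71)

gcd(8, 71) = 1, which divides 59, so solutions exist.
Find 8^(-1) mod 71 by the extended Euclidean algorithm:
71 = 8 × 8 + 7  ⟹  7 = (1)·71 + (-8)·8
8 = 1 × 7 + 1  ⟹  1 = (-1)·71 + (9)·8
So (9)·8 ≡ 1 (mod 71), i.e. 8^(-1) ≡ 9 (mod 71).
x ≡ 9 × 59 = 531 ≡ 34 (mod 71).
Check: 8 × 34 = 272 ≡ 59 (mod 71).
Unique solution: x ≡ 34 (mod 71)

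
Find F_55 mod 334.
275

Matrix identity: Q^n = [[F_(n+1), F_n], [F_n, F_(n-1)]] with Q = [[1,1],[1,0]].
n = 55 = 110111₂. Square-and-multiply, entries mod 334:
Q^1 = [[1,1],[1,0]]
Q^3 = (Q^1)²·Q = [[3,2],[2,1]]
Q^6 = (Q^3)² = [[13,8],[8,5]]
Q^13 = (Q^6)²·Q = [[43,233],[233,144]]
Q^27 = (Q^13)²·Q = [[177,26],[26,151]]
Q^55 = (Q^27)²·Q = [[119,275],[275,178]]
F_55 mod 334 = Q^55[0][1] = 275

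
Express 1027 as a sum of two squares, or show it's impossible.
Not possible

Factorization: 1027 = 13 × 79
By Fermat: n is sum of two squares iff every prime p ≡ 3 (mod 4) appears to even power.
Prime(s) ≡ 3 (mod 4) with odd exponent: [(79, 1)]
Therefore 1027 cannot be expressed as a² + b².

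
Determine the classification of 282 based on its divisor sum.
abundant

Proper divisors of 282: sum = 1 + 2 + 3 + 6 + 47 + 94 + 141 = 294
Since 294 > 282, 282 is abundant.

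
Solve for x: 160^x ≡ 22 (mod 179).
86

Baby-step giant-step with step n = ⌈√179⌉ = 14.
Baby steps 160^j mod 179 (j:value) for j=0..13: 0:1, 1:160, 2:3, 3:122, 4:9, 5:8, 6:27, 7:24, 8:81, 9:72, 10:64, 11:37, 12:13, 13:111.
Giant-step multiplier: 160^(-14) ≡ 160^(178-14) = 160^164 ≡ 101 (mod 179).
Giant steps γ_i = 22·101^i mod 179: γ_0=22, γ_1=74, γ_2=135, γ_3=31, γ_4=88, γ_5=117, γ_6=3 (in table at j=2).
x = i·n + j = 6·14 + 2 = 86.
Check: 160^86 ≡ 22 (mod 179).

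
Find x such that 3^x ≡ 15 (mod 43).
26

Baby-step giant-step with step n = ⌈√43⌉ = 7.
Baby steps 3^j mod 43 (j:value) for j=0..6: 0:1, 1:3, 2:9, 3:27, 4:38, 5:28, 6:41.
Giant-step multiplier: 3^(-7) ≡ 3^(42-7) = 3^35 ≡ 7 (mod 43).
Giant steps γ_i = 15·7^i mod 43: γ_0=15, γ_1=19, γ_2=4, γ_3=28 (in table at j=5).
x = i·n + j = 3·7 + 5 = 26.
Check: 3^26 ≡ 15 (mod 43).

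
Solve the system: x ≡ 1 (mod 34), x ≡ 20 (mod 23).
273

Using Chinese Remainder Theorem:
M = 34 × 23 = 782
M1 = 23, M2 = 34
y1 = 23^(-1) mod 34 = 3
y2 = 34^(-1) mod 23 = 21
x = (1×23×3 + 20×34×21) mod 782 = 273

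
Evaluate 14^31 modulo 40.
24

Repeated squaring. Binary of 31 = 11111.
14^1 ≡ 14 (mod 40); 14^2 ≡ 36 (mod 40); 14^4 ≡ 16 (mod 40); 14^8 ≡ 16 (mod 40); 14^16 ≡ 16 (mod 40)
14^31 = 14^1 × 14^2 × 14^4 × 14^8 × 14^16 ≡ 24 (mod 40)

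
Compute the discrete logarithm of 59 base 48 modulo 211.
86

Baby-step giant-step with step n = ⌈√211⌉ = 15.
Baby steps 48^j mod 211 (j:value) for j=0..14: 0:1, 1:48, 2:194, 3:28, 4:78, 5:157, 6:151, 7:74, 8:176, 9:8, 10:173, 11:75, 12:13, 13:202, 14:201.
Giant-step multiplier: 48^(-15) ≡ 48^(210-15) = 48^195 ≡ 40 (mod 211).
Giant steps γ_i = 59·40^i mod 211: γ_0=59, γ_1=39, γ_2=83, γ_3=155, γ_4=81, γ_5=75 (in table at j=11).
x = i·n + j = 5·15 + 11 = 86.
Check: 48^86 ≡ 59 (mod 211).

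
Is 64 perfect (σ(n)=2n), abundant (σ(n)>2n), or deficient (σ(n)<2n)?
deficient

Proper divisors of 64: sum = 1 + 2 + 4 + 8 + 16 + 32 = 63
Since 63 < 64, 64 is deficient.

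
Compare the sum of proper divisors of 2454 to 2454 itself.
abundant

Proper divisors of 2454: sum = 1 + 2 + 3 + 6 + 409 + 818 + 1227 = 2466
Since 2466 > 2454, 2454 is abundant.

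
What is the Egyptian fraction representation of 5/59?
1/12 + 1/708

Greedy algorithm:
5/59: ceiling(59/5) = 12, use 1/12
1/708: ceiling(708/1) = 708, use 1/708
Result: 5/59 = 1/12 + 1/708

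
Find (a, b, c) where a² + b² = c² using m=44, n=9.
(1855, 792, 2017)

Euclid's formula: a = m² - n², b = 2mn, c = m² + n²
m = 44, n = 9
a = 44² - 9² = 1936 - 81 = 1855
b = 2 × 44 × 9 = 792
c = 44² + 9² = 1936 + 81 = 2017
Verification: 1855² + 792² = 3441025 + 627264 = 4068289 = 2017² ✓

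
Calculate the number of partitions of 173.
362326859895

p(n) counts ways to write n as a sum of positive integers (order ignored).
Euler's pentagonal recurrence: p(k) = p(k-1) + p(k-2) - p(k-5) - p(k-7) + p(k-12) + p(k-15) - ... (offsets j(3j∓1)/2, signs ++--, p(0)=1, p(<0)=0).
DP table for k = 0..172: p(0)=1, p(1)=1, p(2)=2, p(3)=3, p(4)=5, p(5)=7, p(6)=11, p(7)=15, p(8)=22, p(9)=30, p(10)=42, p(11)=56, p(12)=77, p(13)=101, p(14)=135, p(15)=176, p(16)=231, p(17)=297, p(18)=385, p(19)=490, p(20)=627, p(21)=792, p(22)=1002, p(23)=1255, p(24)=1575, p(25)=1958, p(26)=2436, p(27)=3010, p(28)=3718, p(29)=4565, p(30)=5604, p(31)=6842, p(32)=8349, p(33)=10143, p(34)=12310, p(35)=14883, p(36)=17977, p(37)=21637, p(38)=26015, p(39)=31185, p(40)=37338, p(41)=44583, p(42)=53174, p(43)=63261, p(44)=75175, p(45)=89134, p(46)=105558, p(47)=124754, p(48)=147273, p(49)=173525, p(50)=204226, p(51)=239943, p(52)=281589, p(53)=329931, p(54)=386155, p(55)=451276, p(56)=526823, p(57)=614154, p(58)=715220, p(59)=831820, p(60)=966467, p(61)=1121505, p(62)=1300156, p(63)=1505499, p(64)=1741630, p(65)=2012558, p(66)=2323520, p(67)=2679689, p(68)=3087735, p(69)=3554345, p(70)=4087968, p(71)=4697205, p(72)=5392783, p(73)=6185689, p(74)=7089500, p(75)=8118264, p(76)=9289091, p(77)=10619863, p(78)=12132164, p(79)=13848650, p(80)=15796476, p(81)=18004327, p(82)=20506255, p(83)=23338469, p(84)=26543660, p(85)=30167357, p(86)=34262962, p(87)=38887673, p(88)=44108109, p(89)=49995925, p(90)=56634173, p(91)=64112359, p(92)=72533807, p(93)=82010177, p(94)=92669720, p(95)=104651419, p(96)=118114304, p(97)=133230930, p(98)=150198136, p(99)=169229875, p(100)=190569292, p(101)=214481126, p(102)=241265379, p(103)=271248950, p(104)=304801365, p(105)=342325709, p(106)=384276336, p(107)=431149389, p(108)=483502844, p(109)=541946240, p(110)=607163746, p(111)=679903203, p(112)=761002156, p(113)=851376628, p(114)=952050665, p(115)=1064144451, p(116)=1188908248, p(117)=1327710076, p(118)=1482074143, p(119)=1653668665, p(120)=1844349560, p(121)=2056148051, p(122)=2291320912, p(123)=2552338241, p(124)=2841940500, p(125)=3163127352, p(126)=3519222692, p(127)=3913864295, p(128)=4351078600, p(129)=4835271870, p(130)=5371315400, p(131)=5964539504, p(132)=6620830889, p(133)=7346629512, p(134)=8149040695, p(135)=9035836076, p(136)=10015581680, p(137)=11097645016, p(138)=12292341831, p(139)=13610949895, p(140)=15065878135, p(141)=16670689208, p(142)=18440293320, p(143)=20390982757, p(144)=22540654445, p(145)=24908858009, p(146)=27517052599, p(147)=30388671978, p(148)=33549419497, p(149)=37027355200, p(150)=40853235313, p(151)=45060624582, p(152)=49686288421, p(153)=54770336324, p(154)=60356673280, p(155)=66493182097, p(156)=73232243759, p(157)=80630964769, p(158)=88751778802, p(159)=97662728555, p(160)=107438159466, p(161)=118159068427, p(162)=129913904637, p(163)=142798995930, p(164)=156919475295, p(165)=172389800255, p(166)=189334822579, p(167)=207890420102, p(168)=228204732751, p(169)=250438925115, p(170)=274768617130, p(171)=301384802048, p(172)=330495499613.
Final step: p(173) = p(172) + p(171) - p(168) - p(166) + p(161) + p(158) - p(151) - p(147) + p(138) + p(133) - p(122) - p(116) + p(103) + p(96) - p(81) - p(73) + p(56) + p(47) - p(28) - p(18)
= 330495499613 + 301384802048 - 228204732751 - 189334822579 + 118159068427 + 88751778802 - 45060624582 - 30388671978 + 12292341831 + 7346629512 - 2291320912 - 1188908248 + 271248950 + 118114304 - 18004327 - 6185689 + 526823 + 124754 - 3718 - 385
= 362326859895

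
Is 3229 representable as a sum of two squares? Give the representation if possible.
27² + 50² (a=27, b=50)

Factorization: 3229 = 3229
By Fermat: n is sum of two squares iff every prime p ≡ 3 (mod 4) appears to even power.
All primes ≡ 3 (mod 4) appear to even power.
Search a = 0, 1, 2, … for 3229 - a² a perfect square: first hit at a = 27: 3229 - 729 = 2500 = 50².
3229 = 27² + 50² = 729 + 2500 ✓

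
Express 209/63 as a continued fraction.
[3; 3, 6, 1, 2]

Euclidean algorithm steps:
209 = 3 × 63 + 20
63 = 3 × 20 + 3
20 = 6 × 3 + 2
3 = 1 × 2 + 1
2 = 2 × 1 + 0
Continued fraction: [3; 3, 6, 1, 2]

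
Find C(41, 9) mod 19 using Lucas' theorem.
0

Using Lucas' theorem:
Write n=41 and k=9 in base 19:
n in base 19: [2, 3]
k in base 19: [0, 9]
C(41,9) mod 19 = ∏ C(n_i, k_i) mod 19
Digit binomials (mod 19): C(2,0) = 1; C(3,9) = 0 (k_i > n_i)
Product: 1 × 0 = 0 ≡ 0 (mod 19)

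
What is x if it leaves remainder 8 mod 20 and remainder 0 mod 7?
28

Using Chinese Remainder Theorem:
M = 20 × 7 = 140
M1 = 7, M2 = 20
y1 = 7^(-1) mod 20 = 3
y2 = 20^(-1) mod 7 = 6
x = (8×7×3 + 0×20×6) mod 140 = 28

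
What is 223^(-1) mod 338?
241

gcd(223, 338) = 1, so the inverse exists.
Extended Euclidean algorithm on (338, 223):
338 = 1 × 223 + 115  ⟹  115 = (1)·338 + (-1)·223
223 = 1 × 115 + 108  ⟹  108 = (-1)·338 + (2)·223
115 = 1 × 108 + 7  ⟹  7 = (2)·338 + (-3)·223
108 = 15 × 7 + 3  ⟹  3 = (-31)·338 + (47)·223
7 = 2 × 3 + 1  ⟹  1 = (64)·338 + (-97)·223
So (-97)·223 ≡ 1 (mod 338), i.e. 223^(-1) ≡ -97 ≡ 241 (mod 338).
Check: 223 × 241 = 53743 ≡ 1 (mod 338)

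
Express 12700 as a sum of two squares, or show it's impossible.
Not possible

Factorization: 12700 = 2^2 × 5^2 × 127
By Fermat: n is sum of two squares iff every prime p ≡ 3 (mod 4) appears to even power.
Prime(s) ≡ 3 (mod 4) with odd exponent: [(127, 1)]
Therefore 12700 cannot be expressed as a² + b².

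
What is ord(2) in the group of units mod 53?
52

53 is prime, so ord(2) divides φ(53) = 52.
Divisors of 52: 1, 2, 4, 13, 26, 52.
Repeated squaring: 2^1 ≡ 2, 2^2 ≡ 4, 2^4 ≡ 16, 2^8 ≡ 44, 2^16 ≡ 28, 2^32 ≡ 42 (mod 53).
Test 2^d mod 53 for each divisor d in increasing order:
2^1 ≡ 2
2^2 ≡ 4
2^4 ≡ 16
2^13 = 2^8·2^4·2^1 ≡ 30
2^26 = 2^16·2^8·2^2 ≡ 52
2^52 = 2^32·2^16·2^4 ≡ 1  ← first divisor giving 1
The order is 52.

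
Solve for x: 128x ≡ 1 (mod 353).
262

gcd(128, 353) = 1, so the inverse exists.
Extended Euclidean algorithm on (353, 128):
353 = 2 × 128 + 97  ⟹  97 = (1)·353 + (-2)·128
128 = 1 × 97 + 31  ⟹  31 = (-1)·353 + (3)·128
97 = 3 × 31 + 4  ⟹  4 = (4)·353 + (-11)·128
31 = 7 × 4 + 3  ⟹  3 = (-29)·353 + (80)·128
4 = 1 × 3 + 1  ⟹  1 = (33)·353 + (-91)·128
So (-91)·128 ≡ 1 (mod 353), i.e. 128^(-1) ≡ -91 ≡ 262 (mod 353).
Check: 128 × 262 = 33536 ≡ 1 (mod 353)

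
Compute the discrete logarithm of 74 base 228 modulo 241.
49

Baby-step giant-step with step n = ⌈√241⌉ = 16.
Baby steps 228^j mod 241 (j:value) for j=0..15: 0:1, 1:228, 2:169, 3:213, 4:123, 5:88, 6:61, 7:171, 8:187, 9:220, 10:32, 11:66, 12:106, 13:68, 14:80, 15:165.
Giant-step multiplier: 228^(-16) ≡ 228^(240-16) = 228^224 ≡ 231 (mod 241).
Giant steps γ_i = 74·231^i mod 241: γ_0=74, γ_1=224, γ_2=170, γ_3=228 (in table at j=1).
x = i·n + j = 3·16 + 1 = 49.
Check: 228^49 ≡ 74 (mod 241).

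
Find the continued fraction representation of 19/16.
[1; 5, 3]

Euclidean algorithm steps:
19 = 1 × 16 + 3
16 = 5 × 3 + 1
3 = 3 × 1 + 0
Continued fraction: [1; 5, 3]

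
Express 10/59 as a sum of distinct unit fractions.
1/6 + 1/354

Greedy algorithm:
10/59: ceiling(59/10) = 6, use 1/6
1/354: ceiling(354/1) = 354, use 1/354
Result: 10/59 = 1/6 + 1/354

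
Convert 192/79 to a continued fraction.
[2; 2, 3, 11]

Euclidean algorithm steps:
192 = 2 × 79 + 34
79 = 2 × 34 + 11
34 = 3 × 11 + 1
11 = 11 × 1 + 0
Continued fraction: [2; 2, 3, 11]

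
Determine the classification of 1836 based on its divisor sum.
abundant

Proper divisors of 1836: sum = 1 + 2 + 3 + 4 + 6 + 9 + 12 + 17 + ... + 306 + 459 + 612 + 918 (23 divisors) = 3204
Since 3204 > 1836, 1836 is abundant.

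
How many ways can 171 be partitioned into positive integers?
301384802048

p(n) counts ways to write n as a sum of positive integers (order ignored).
Euler's pentagonal recurrence: p(k) = p(k-1) + p(k-2) - p(k-5) - p(k-7) + p(k-12) + p(k-15) - ... (offsets j(3j∓1)/2, signs ++--, p(0)=1, p(<0)=0).
DP table for k = 0..170: p(0)=1, p(1)=1, p(2)=2, p(3)=3, p(4)=5, p(5)=7, p(6)=11, p(7)=15, p(8)=22, p(9)=30, p(10)=42, p(11)=56, p(12)=77, p(13)=101, p(14)=135, p(15)=176, p(16)=231, p(17)=297, p(18)=385, p(19)=490, p(20)=627, p(21)=792, p(22)=1002, p(23)=1255, p(24)=1575, p(25)=1958, p(26)=2436, p(27)=3010, p(28)=3718, p(29)=4565, p(30)=5604, p(31)=6842, p(32)=8349, p(33)=10143, p(34)=12310, p(35)=14883, p(36)=17977, p(37)=21637, p(38)=26015, p(39)=31185, p(40)=37338, p(41)=44583, p(42)=53174, p(43)=63261, p(44)=75175, p(45)=89134, p(46)=105558, p(47)=124754, p(48)=147273, p(49)=173525, p(50)=204226, p(51)=239943, p(52)=281589, p(53)=329931, p(54)=386155, p(55)=451276, p(56)=526823, p(57)=614154, p(58)=715220, p(59)=831820, p(60)=966467, p(61)=1121505, p(62)=1300156, p(63)=1505499, p(64)=1741630, p(65)=2012558, p(66)=2323520, p(67)=2679689, p(68)=3087735, p(69)=3554345, p(70)=4087968, p(71)=4697205, p(72)=5392783, p(73)=6185689, p(74)=7089500, p(75)=8118264, p(76)=9289091, p(77)=10619863, p(78)=12132164, p(79)=13848650, p(80)=15796476, p(81)=18004327, p(82)=20506255, p(83)=23338469, p(84)=26543660, p(85)=30167357, p(86)=34262962, p(87)=38887673, p(88)=44108109, p(89)=49995925, p(90)=56634173, p(91)=64112359, p(92)=72533807, p(93)=82010177, p(94)=92669720, p(95)=104651419, p(96)=118114304, p(97)=133230930, p(98)=150198136, p(99)=169229875, p(100)=190569292, p(101)=214481126, p(102)=241265379, p(103)=271248950, p(104)=304801365, p(105)=342325709, p(106)=384276336, p(107)=431149389, p(108)=483502844, p(109)=541946240, p(110)=607163746, p(111)=679903203, p(112)=761002156, p(113)=851376628, p(114)=952050665, p(115)=1064144451, p(116)=1188908248, p(117)=1327710076, p(118)=1482074143, p(119)=1653668665, p(120)=1844349560, p(121)=2056148051, p(122)=2291320912, p(123)=2552338241, p(124)=2841940500, p(125)=3163127352, p(126)=3519222692, p(127)=3913864295, p(128)=4351078600, p(129)=4835271870, p(130)=5371315400, p(131)=5964539504, p(132)=6620830889, p(133)=7346629512, p(134)=8149040695, p(135)=9035836076, p(136)=10015581680, p(137)=11097645016, p(138)=12292341831, p(139)=13610949895, p(140)=15065878135, p(141)=16670689208, p(142)=18440293320, p(143)=20390982757, p(144)=22540654445, p(145)=24908858009, p(146)=27517052599, p(147)=30388671978, p(148)=33549419497, p(149)=37027355200, p(150)=40853235313, p(151)=45060624582, p(152)=49686288421, p(153)=54770336324, p(154)=60356673280, p(155)=66493182097, p(156)=73232243759, p(157)=80630964769, p(158)=88751778802, p(159)=97662728555, p(160)=107438159466, p(161)=118159068427, p(162)=129913904637, p(163)=142798995930, p(164)=156919475295, p(165)=172389800255, p(166)=189334822579, p(167)=207890420102, p(168)=228204732751, p(169)=250438925115, p(170)=274768617130.
Final step: p(171) = p(170) + p(169) - p(166) - p(164) + p(159) + p(156) - p(149) - p(145) + p(136) + p(131) - p(120) - p(114) + p(101) + p(94) - p(79) - p(71) + p(54) + p(45) - p(26) - p(16)
= 274768617130 + 250438925115 - 189334822579 - 156919475295 + 97662728555 + 73232243759 - 37027355200 - 24908858009 + 10015581680 + 5964539504 - 1844349560 - 952050665 + 214481126 + 92669720 - 13848650 - 4697205 + 386155 + 89134 - 2436 - 231
= 301384802048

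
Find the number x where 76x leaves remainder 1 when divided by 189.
97

gcd(76, 189) = 1, so the inverse exists.
Extended Euclidean algorithm on (189, 76):
189 = 2 × 76 + 37  ⟹  37 = (1)·189 + (-2)·76
76 = 2 × 37 + 2  ⟹  2 = (-2)·189 + (5)·76
37 = 18 × 2 + 1  ⟹  1 = (37)·189 + (-92)·76
So (-92)·76 ≡ 1 (mod 189), i.e. 76^(-1) ≡ -92 ≡ 97 (mod 189).
Check: 76 × 97 = 7372 ≡ 1 (mod 189)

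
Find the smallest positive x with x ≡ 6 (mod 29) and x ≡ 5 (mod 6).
35

Using Chinese Remainder Theorem:
M = 29 × 6 = 174
M1 = 6, M2 = 29
y1 = 6^(-1) mod 29 = 5
y2 = 29^(-1) mod 6 = 5
x = (6×6×5 + 5×29×5) mod 174 = 35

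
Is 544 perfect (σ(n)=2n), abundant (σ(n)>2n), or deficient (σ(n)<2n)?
abundant

Proper divisors of 544: sum = 1 + 2 + 4 + 8 + 16 + 17 + 32 + 34 + 68 + 136 + 272 = 590
Since 590 > 544, 544 is abundant.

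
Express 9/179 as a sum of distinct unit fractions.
1/20 + 1/3580

Greedy algorithm:
9/179: ceiling(179/9) = 20, use 1/20
1/3580: ceiling(3580/1) = 3580, use 1/3580
Result: 9/179 = 1/20 + 1/3580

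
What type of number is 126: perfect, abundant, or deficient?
abundant

Proper divisors of 126: sum = 1 + 2 + 3 + 6 + 7 + 9 + 14 + 18 + 21 + 42 + 63 = 186
Since 186 > 126, 126 is abundant.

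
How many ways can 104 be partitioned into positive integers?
304801365

p(n) counts ways to write n as a sum of positive integers (order ignored).
Euler's pentagonal recurrence: p(k) = p(k-1) + p(k-2) - p(k-5) - p(k-7) + p(k-12) + p(k-15) - ... (offsets j(3j∓1)/2, signs ++--, p(0)=1, p(<0)=0).
DP table for k = 0..103: p(0)=1, p(1)=1, p(2)=2, p(3)=3, p(4)=5, p(5)=7, p(6)=11, p(7)=15, p(8)=22, p(9)=30, p(10)=42, p(11)=56, p(12)=77, p(13)=101, p(14)=135, p(15)=176, p(16)=231, p(17)=297, p(18)=385, p(19)=490, p(20)=627, p(21)=792, p(22)=1002, p(23)=1255, p(24)=1575, p(25)=1958, p(26)=2436, p(27)=3010, p(28)=3718, p(29)=4565, p(30)=5604, p(31)=6842, p(32)=8349, p(33)=10143, p(34)=12310, p(35)=14883, p(36)=17977, p(37)=21637, p(38)=26015, p(39)=31185, p(40)=37338, p(41)=44583, p(42)=53174, p(43)=63261, p(44)=75175, p(45)=89134, p(46)=105558, p(47)=124754, p(48)=147273, p(49)=173525, p(50)=204226, p(51)=239943, p(52)=281589, p(53)=329931, p(54)=386155, p(55)=451276, p(56)=526823, p(57)=614154, p(58)=715220, p(59)=831820, p(60)=966467, p(61)=1121505, p(62)=1300156, p(63)=1505499, p(64)=1741630, p(65)=2012558, p(66)=2323520, p(67)=2679689, p(68)=3087735, p(69)=3554345, p(70)=4087968, p(71)=4697205, p(72)=5392783, p(73)=6185689, p(74)=7089500, p(75)=8118264, p(76)=9289091, p(77)=10619863, p(78)=12132164, p(79)=13848650, p(80)=15796476, p(81)=18004327, p(82)=20506255, p(83)=23338469, p(84)=26543660, p(85)=30167357, p(86)=34262962, p(87)=38887673, p(88)=44108109, p(89)=49995925, p(90)=56634173, p(91)=64112359, p(92)=72533807, p(93)=82010177, p(94)=92669720, p(95)=104651419, p(96)=118114304, p(97)=133230930, p(98)=150198136, p(99)=169229875, p(100)=190569292, p(101)=214481126, p(102)=241265379, p(103)=271248950.
Final step: p(104) = p(103) + p(102) - p(99) - p(97) + p(92) + p(89) - p(82) - p(78) + p(69) + p(64) - p(53) - p(47) + p(34) + p(27) - p(12) - p(4)
= 271248950 + 241265379 - 169229875 - 133230930 + 72533807 + 49995925 - 20506255 - 12132164 + 3554345 + 1741630 - 329931 - 124754 + 12310 + 3010 - 77 - 5
= 304801365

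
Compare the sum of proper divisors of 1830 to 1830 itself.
abundant

Proper divisors of 1830: sum = 1 + 2 + 3 + 5 + 6 + 10 + 15 + 30 + 61 + 122 + 183 + 305 + 366 + 610 + 915 = 2634
Since 2634 > 1830, 1830 is abundant.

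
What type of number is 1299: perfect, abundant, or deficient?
deficient

Proper divisors of 1299: sum = 1 + 3 + 433 = 437
Since 437 < 1299, 1299 is deficient.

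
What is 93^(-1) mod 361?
66

gcd(93, 361) = 1, so the inverse exists.
Extended Euclidean algorithm on (361, 93):
361 = 3 × 93 + 82  ⟹  82 = (1)·361 + (-3)·93
93 = 1 × 82 + 11  ⟹  11 = (-1)·361 + (4)·93
82 = 7 × 11 + 5  ⟹  5 = (8)·361 + (-31)·93
11 = 2 × 5 + 1  ⟹  1 = (-17)·361 + (66)·93
So (66)·93 ≡ 1 (mod 361), i.e. 93^(-1) ≡ 66 (mod 361).
Check: 93 × 66 = 6138 ≡ 1 (mod 361)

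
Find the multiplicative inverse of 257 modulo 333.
92

gcd(257, 333) = 1, so the inverse exists.
Extended Euclidean algorithm on (333, 257):
333 = 1 × 257 + 76  ⟹  76 = (1)·333 + (-1)·257
257 = 3 × 76 + 29  ⟹  29 = (-3)·333 + (4)·257
76 = 2 × 29 + 18  ⟹  18 = (7)·333 + (-9)·257
29 = 1 × 18 + 11  ⟹  11 = (-10)·333 + (13)·257
18 = 1 × 11 + 7  ⟹  7 = (17)·333 + (-22)·257
11 = 1 × 7 + 4  ⟹  4 = (-27)·333 + (35)·257
7 = 1 × 4 + 3  ⟹  3 = (44)·333 + (-57)·257
4 = 1 × 3 + 1  ⟹  1 = (-71)·333 + (92)·257
So (92)·257 ≡ 1 (mod 333), i.e. 257^(-1) ≡ 92 (mod 333).
Check: 257 × 92 = 23644 ≡ 1 (mod 333)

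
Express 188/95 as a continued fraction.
[1; 1, 46, 2]

Euclidean algorithm steps:
188 = 1 × 95 + 93
95 = 1 × 93 + 2
93 = 46 × 2 + 1
2 = 2 × 1 + 0
Continued fraction: [1; 1, 46, 2]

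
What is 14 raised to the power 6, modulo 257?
207

Repeated squaring. Binary of 6 = 110.
14^1 ≡ 14 (mod 257); 14^2 ≡ 196 (mod 257); 14^4 ≡ 123 (mod 257)
14^6 = 14^2 × 14^4 ≡ 207 (mod 257)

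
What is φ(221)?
192

221 = 13 × 17
φ(n) = n × ∏(1 - 1/p) for each prime p dividing n
φ(221) = 221 × (1 - 1/13) × (1 - 1/17) = 192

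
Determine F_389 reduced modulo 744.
125

Matrix identity: Q^n = [[F_(n+1), F_n], [F_n, F_(n-1)]] with Q = [[1,1],[1,0]].
n = 389 = 110000101₂. Square-and-multiply, entries mod 744:
Q^1 = [[1,1],[1,0]]
Q^3 = (Q^1)²·Q = [[3,2],[2,1]]
Q^6 = (Q^3)² = [[13,8],[8,5]]
Q^12 = (Q^6)² = [[233,144],[144,89]]
Q^24 = (Q^12)² = [[625,240],[240,385]]
Q^48 = (Q^24)² = [[337,600],[600,481]]
Q^97 = (Q^48)²·Q = [[145,385],[385,504]]
Q^194 = (Q^97)² = [[362,625],[625,481]]
Q^389 = (Q^194)²·Q = [[248,125],[125,123]]
F_389 mod 744 = Q^389[0][1] = 125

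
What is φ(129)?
84

129 = 3 × 43
φ(n) = n × ∏(1 - 1/p) for each prime p dividing n
φ(129) = 129 × (1 - 1/3) × (1 - 1/43) = 84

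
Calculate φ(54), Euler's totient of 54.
18

54 = 2 × 3^3
φ(n) = n × ∏(1 - 1/p) for each prime p dividing n
φ(54) = 54 × (1 - 1/2) × (1 - 1/3) = 18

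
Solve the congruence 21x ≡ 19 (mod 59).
x ≡ 29 (mod 59)

gcd(21, 59) = 1, which divides 19, so solutions exist.
Find 21^(-1) mod 59 by the extended Euclidean algorithm:
59 = 2 × 21 + 17  ⟹  17 = (1)·59 + (-2)·21
21 = 1 × 17 + 4  ⟹  4 = (-1)·59 + (3)·21
17 = 4 × 4 + 1  ⟹  1 = (5)·59 + (-14)·21
So (-14)·21 ≡ 1 (mod 59), i.e. 21^(-1) ≡ -14 ≡ 45 (mod 59).
x ≡ 45 × 19 = 855 ≡ 29 (mod 59).
Check: 21 × 29 = 609 ≡ 19 (mod 59).
Unique solution: x ≡ 29 (mod 59)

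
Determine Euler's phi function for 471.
312

471 = 3 × 157
φ(n) = n × ∏(1 - 1/p) for each prime p dividing n
φ(471) = 471 × (1 - 1/3) × (1 - 1/157) = 312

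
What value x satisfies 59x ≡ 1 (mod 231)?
47

gcd(59, 231) = 1, so the inverse exists.
Extended Euclidean algorithm on (231, 59):
231 = 3 × 59 + 54  ⟹  54 = (1)·231 + (-3)·59
59 = 1 × 54 + 5  ⟹  5 = (-1)·231 + (4)·59
54 = 10 × 5 + 4  ⟹  4 = (11)·231 + (-43)·59
5 = 1 × 4 + 1  ⟹  1 = (-12)·231 + (47)·59
So (47)·59 ≡ 1 (mod 231), i.e. 59^(-1) ≡ 47 (mod 231).
Check: 59 × 47 = 2773 ≡ 1 (mod 231)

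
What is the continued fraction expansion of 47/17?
[2; 1, 3, 4]

Euclidean algorithm steps:
47 = 2 × 17 + 13
17 = 1 × 13 + 4
13 = 3 × 4 + 1
4 = 4 × 1 + 0
Continued fraction: [2; 1, 3, 4]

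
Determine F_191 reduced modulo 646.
89

Matrix identity: Q^n = [[F_(n+1), F_n], [F_n, F_(n-1)]] with Q = [[1,1],[1,0]].
n = 191 = 10111111₂. Square-and-multiply, entries mod 646:
Q^1 = [[1,1],[1,0]]
Q^2 = (Q^1)² = [[2,1],[1,1]]
Q^5 = (Q^2)²·Q = [[8,5],[5,3]]
Q^11 = (Q^5)²·Q = [[144,89],[89,55]]
Q^23 = (Q^11)²·Q = [[502,233],[233,269]]
Q^47 = (Q^23)²·Q = [[144,89],[89,55]]
Q^95 = (Q^47)²·Q = [[502,233],[233,269]]
Q^191 = (Q^95)²·Q = [[144,89],[89,55]]
F_191 mod 646 = Q^191[0][1] = 89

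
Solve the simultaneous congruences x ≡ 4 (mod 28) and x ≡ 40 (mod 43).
900

Using Chinese Remainder Theorem:
M = 28 × 43 = 1204
M1 = 43, M2 = 28
y1 = 43^(-1) mod 28 = 15
y2 = 28^(-1) mod 43 = 20
x = (4×43×15 + 40×28×20) mod 1204 = 900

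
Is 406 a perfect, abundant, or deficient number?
deficient

Proper divisors of 406: sum = 1 + 2 + 7 + 14 + 29 + 58 + 203 = 314
Since 314 < 406, 406 is deficient.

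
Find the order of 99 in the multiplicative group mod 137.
34

137 is prime, so ord(99) divides φ(137) = 136.
Divisors of 136: 1, 2, 4, 8, 17, 34, 68, 136.
Repeated squaring: 99^1 ≡ 99, 99^2 ≡ 74, 99^4 ≡ 133, 99^8 ≡ 16, 99^16 ≡ 119, 99^32 ≡ 50, 99^64 ≡ 34, 99^128 ≡ 60 (mod 137).
Test 99^d mod 137 for each divisor d in increasing order:
99^1 ≡ 99
99^2 ≡ 74
99^4 ≡ 133
99^8 ≡ 16
99^17 = 99^16·99^1 ≡ 136
99^34 = 99^32·99^2 ≡ 1  ← first divisor giving 1
The order is 34.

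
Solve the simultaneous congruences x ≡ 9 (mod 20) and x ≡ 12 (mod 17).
29

Using Chinese Remainder Theorem:
M = 20 × 17 = 340
M1 = 17, M2 = 20
y1 = 17^(-1) mod 20 = 13
y2 = 20^(-1) mod 17 = 6
x = (9×17×13 + 12×20×6) mod 340 = 29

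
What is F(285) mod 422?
34

Matrix identity: Q^n = [[F_(n+1), F_n], [F_n, F_(n-1)]] with Q = [[1,1],[1,0]].
n = 285 = 100011101₂. Square-and-multiply, entries mod 422:
Q^1 = [[1,1],[1,0]]
Q^2 = (Q^1)² = [[2,1],[1,1]]
Q^4 = (Q^2)² = [[5,3],[3,2]]
Q^8 = (Q^4)² = [[34,21],[21,13]]
Q^17 = (Q^8)²·Q = [[52,331],[331,143]]
Q^35 = (Q^17)²·Q = [[414,13],[13,401]]
Q^71 = (Q^35)²·Q = [[278,233],[233,45]]
Q^142 = (Q^71)² = [[331,143],[143,188]]
Q^285 = (Q^142)²·Q = [[401,34],[34,367]]
F_285 mod 422 = Q^285[0][1] = 34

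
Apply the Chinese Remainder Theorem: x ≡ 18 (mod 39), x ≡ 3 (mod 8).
291

Using Chinese Remainder Theorem:
M = 39 × 8 = 312
M1 = 8, M2 = 39
y1 = 8^(-1) mod 39 = 5
y2 = 39^(-1) mod 8 = 7
x = (18×8×5 + 3×39×7) mod 312 = 291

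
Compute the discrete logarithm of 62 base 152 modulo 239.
234

Baby-step giant-step with step n = ⌈√239⌉ = 16.
Baby steps 152^j mod 239 (j:value) for j=0..15: 0:1, 1:152, 2:160, 3:181, 4:27, 5:41, 6:18, 7:107, 8:12, 9:151, 10:8, 11:21, 12:85, 13:14, 14:216, 15:89.
Giant-step multiplier: 152^(-16) ≡ 152^(238-16) = 152^222 ≡ 161 (mod 239).
Giant steps γ_i = 62·161^i mod 239: γ_0=62, γ_1=183, γ_2=66, γ_3=110, γ_4=24, γ_5=40, γ_6=226, γ_7=58, γ_8=17, γ_9=108, γ_10=180, γ_11=61, γ_12=22, γ_13=196, γ_14=8 (in table at j=10).
x = i·n + j = 14·16 + 10 = 234.
Check: 152^234 ≡ 62 (mod 239).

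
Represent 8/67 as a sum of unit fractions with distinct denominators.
1/9 + 1/121 + 1/36482 + 1/2661836166

Greedy algorithm:
8/67: ceiling(67/8) = 9, use 1/9
5/603: ceiling(603/5) = 121, use 1/121
2/72963: ceiling(72963/2) = 36482, use 1/36482
1/2661836166: ceiling(2661836166/1) = 2661836166, use 1/2661836166
Result: 8/67 = 1/9 + 1/121 + 1/36482 + 1/2661836166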